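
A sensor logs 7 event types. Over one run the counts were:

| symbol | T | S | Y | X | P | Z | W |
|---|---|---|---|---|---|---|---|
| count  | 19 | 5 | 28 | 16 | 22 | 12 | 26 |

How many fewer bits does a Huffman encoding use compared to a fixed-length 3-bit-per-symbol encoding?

37

Fixed-length: 3 bits × 128 symbols = 384 bits.
Huffman merges:
combine S(5), Z(12) → 17
combine X(16), 17 → 33
combine T(19), P(22) → 41
combine W(26), Y(28) → 54
combine 33, 41 → 74
combine 54, 74 → 128
Huffman total = 17 + 33 + 41 + 54 + 74 + 128 = 347 bits.
Saving = 384 − 347 = 37 bits.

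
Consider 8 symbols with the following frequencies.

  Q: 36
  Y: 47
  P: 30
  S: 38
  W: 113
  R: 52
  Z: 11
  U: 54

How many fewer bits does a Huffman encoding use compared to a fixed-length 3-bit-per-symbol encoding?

72

Fixed-length: 3 bits × 381 symbols = 1143 bits.
Huffman merges:
combine Z(11), P(30) → 41
combine Q(36), S(38) → 74
combine 41, Y(47) → 88
combine R(52), U(54) → 106
combine 74, 88 → 162
combine 106, W(113) → 219
combine 162, 219 → 381
Huffman total = 41 + 74 + 88 + 106 + 162 + 219 + 381 = 1071 bits.
Saving = 1143 − 1071 = 72 bits.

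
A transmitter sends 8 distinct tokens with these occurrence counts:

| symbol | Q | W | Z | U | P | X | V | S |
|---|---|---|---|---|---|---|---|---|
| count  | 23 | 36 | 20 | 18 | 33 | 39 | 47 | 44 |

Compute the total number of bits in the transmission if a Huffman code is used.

Greedily combine the two least-frequent nodes:
merge U(18) and Z(20): 38
merge Q(23) and P(33): 56
merge W(36) and 38: 74
merge X(39) and S(44): 83
merge V(47) and 56: 103
merge 74 and 83: 157
merge 103 and 157: 260
The encoded length is the sum of every internal node's weight: 38 + 56 + 74 + 83 + 103 + 157 + 260 = 771 bits.

771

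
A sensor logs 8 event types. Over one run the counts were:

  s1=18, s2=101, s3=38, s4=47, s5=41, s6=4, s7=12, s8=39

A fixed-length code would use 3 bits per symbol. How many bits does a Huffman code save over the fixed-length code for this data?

98

Fixed-length: 3 bits × 300 symbols = 900 bits.
Huffman merges:
merge s6(4) and s7(12): 16
merge 16 and s1(18): 34
merge 34 and s3(38): 72
merge s8(39) and s5(41): 80
merge s4(47) and 72: 119
merge 80 and s2(101): 181
merge 119 and 181: 300
Huffman total = 16 + 34 + 72 + 80 + 119 + 181 + 300 = 802 bits.
Saving = 900 − 802 = 98 bits.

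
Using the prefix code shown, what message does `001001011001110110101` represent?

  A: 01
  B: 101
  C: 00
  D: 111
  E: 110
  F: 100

CFBFDABA

Read left to right; each codeword is recognised as soon as it completes (prefix code):
  00→C | 100→F | 101→B | 100→F | 111→D | 01→A | 101→B | 01→A
Decoded message: CFBFDABA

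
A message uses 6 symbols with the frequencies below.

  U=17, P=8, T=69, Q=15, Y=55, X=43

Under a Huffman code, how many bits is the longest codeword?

Merge the two lowest-weight nodes at each step:
P(8) + Q(15) → 23
U(17) + 23 → 40
40 + X(43) → 83
Y(55) + T(69) → 124
83 + 124 → 207
The rarest symbols sit at the bottom; the longest codeword is 4 bits.

4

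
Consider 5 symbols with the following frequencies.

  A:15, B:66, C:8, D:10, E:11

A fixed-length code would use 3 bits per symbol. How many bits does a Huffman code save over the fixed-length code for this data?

Fixed-length: 3 bits × 110 symbols = 330 bits.
Huffman merges:
merge C(8) and D(10): 18
merge E(11) and A(15): 26
merge 18 and 26: 44
merge 44 and B(66): 110
Huffman total = 18 + 26 + 44 + 110 = 198 bits.
Saving = 330 − 198 = 132 bits.

132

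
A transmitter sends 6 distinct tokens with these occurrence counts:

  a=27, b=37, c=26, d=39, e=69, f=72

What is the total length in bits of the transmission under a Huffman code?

Build the Huffman tree bottom-up:
combine c(26), a(27) → 53
combine b(37), d(39) → 76
combine 53, e(69) → 122
combine f(72), 76 → 148
combine 122, 148 → 270
Each symbol's bit-cost is frequency × depth; summing gives 669 bits (equivalently 53 + 76 + 122 + 148 + 270).

669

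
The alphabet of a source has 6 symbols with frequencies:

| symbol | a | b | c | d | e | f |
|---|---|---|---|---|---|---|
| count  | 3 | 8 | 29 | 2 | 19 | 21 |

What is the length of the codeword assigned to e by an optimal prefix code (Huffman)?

2

Huffman merges, smallest pair first:
combine d(2), a(3) → 5
combine 5, b(8) → 13
combine 13, e(19) → 32
combine f(21), c(29) → 50
combine 32, 50 → 82
e's leaf is at depth 2, giving a 2-bit codeword.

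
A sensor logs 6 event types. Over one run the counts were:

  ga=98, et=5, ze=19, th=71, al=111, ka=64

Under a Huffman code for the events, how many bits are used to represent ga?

Huffman merges, smallest pair first:
merge et(5) and ze(19): 24
merge 24 and ka(64): 88
merge th(71) and 88: 159
merge ga(98) and al(111): 209
merge 159 and 209: 368
The subtree containing ga is merged 2 times, so code length = 2.

2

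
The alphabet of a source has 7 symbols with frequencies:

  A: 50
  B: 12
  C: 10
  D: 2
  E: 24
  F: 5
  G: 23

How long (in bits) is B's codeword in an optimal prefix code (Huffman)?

Repeatedly merge the two smallest:
D(2) + F(5) → 7
7 + C(10) → 17
B(12) + 17 → 29
G(23) + E(24) → 47
29 + 47 → 76
A(50) + 76 → 126
The subtree containing B is merged 3 times, so code length = 3.

3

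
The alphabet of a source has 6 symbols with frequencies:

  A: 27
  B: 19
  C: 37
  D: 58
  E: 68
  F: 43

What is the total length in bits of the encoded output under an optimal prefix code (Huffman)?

630

Merge the two smallest weights repeatedly:
B(19) + A(27) → 46
C(37) + F(43) → 80
46 + D(58) → 104
E(68) + 80 → 148
104 + 148 → 252
Each symbol's bit-cost is frequency × depth; summing gives 630 bits (equivalently 46 + 80 + 104 + 148 + 252).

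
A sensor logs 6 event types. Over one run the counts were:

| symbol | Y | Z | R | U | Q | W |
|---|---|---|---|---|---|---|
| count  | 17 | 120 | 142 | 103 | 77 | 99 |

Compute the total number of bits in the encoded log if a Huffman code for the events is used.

Build the Huffman tree bottom-up:
Y(17) + Q(77) → 94
94 + W(99) → 193
U(103) + Z(120) → 223
R(142) + 193 → 335
223 + 335 → 558
Total encoded bits = sum of merged weights = 94 + 193 + 223 + 335 + 558 = 1403.

1403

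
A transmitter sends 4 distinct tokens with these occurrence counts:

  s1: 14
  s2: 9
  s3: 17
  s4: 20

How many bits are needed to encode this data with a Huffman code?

120

Merge the two smallest weights repeatedly:
s2(9) + s1(14) → 23
s3(17) + s4(20) → 37
23 + 37 → 60
Each symbol's bit-cost is frequency × depth; summing gives 120 bits (equivalently 23 + 37 + 60).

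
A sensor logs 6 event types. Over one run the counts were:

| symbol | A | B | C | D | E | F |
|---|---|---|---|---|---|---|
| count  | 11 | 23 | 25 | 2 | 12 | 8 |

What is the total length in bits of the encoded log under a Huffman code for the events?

Greedily combine the two least-frequent nodes:
D(2) + F(8) → 10
10 + A(11) → 21
E(12) + 21 → 33
B(23) + C(25) → 48
33 + 48 → 81
The encoded length is the sum of every internal node's weight: 10 + 21 + 33 + 48 + 81 = 193 bits.

193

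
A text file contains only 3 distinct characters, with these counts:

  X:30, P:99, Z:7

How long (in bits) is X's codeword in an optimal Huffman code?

Huffman merges, smallest pair first:
merge Z(7) and X(30): 37
merge 37 and P(99): 136
X's leaf is at depth 2, giving a 2-bit codeword.

2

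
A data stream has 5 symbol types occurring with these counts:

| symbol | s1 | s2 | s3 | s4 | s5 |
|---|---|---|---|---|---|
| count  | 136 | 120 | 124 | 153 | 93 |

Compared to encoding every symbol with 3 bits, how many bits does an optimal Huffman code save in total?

413

Fixed-length: 3 bits × 626 symbols = 1878 bits.
Huffman merges:
s5(93) + s2(120) → 213
s3(124) + s1(136) → 260
s4(153) + 213 → 366
260 + 366 → 626
Huffman total = 213 + 260 + 366 + 626 = 1465 bits.
Saving = 1878 − 1465 = 413 bits.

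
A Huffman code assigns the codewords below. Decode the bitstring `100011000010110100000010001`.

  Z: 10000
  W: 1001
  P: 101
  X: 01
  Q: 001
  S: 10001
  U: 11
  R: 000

Read left to right; each codeword is recognised as soon as it completes (prefix code):
  10001→S | 10000→Z | 101→P | 101→P | 000→R | 000→R | 10001→S
Decoded message: SZPPRRS

SZPPRRS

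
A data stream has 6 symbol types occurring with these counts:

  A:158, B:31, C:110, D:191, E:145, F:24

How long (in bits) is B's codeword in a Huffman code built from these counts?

Build the tree from the bottom:
merge F(24) and B(31): 55
merge 55 and C(110): 165
merge E(145) and A(158): 303
merge 165 and D(191): 356
merge 303 and 356: 659
B's leaf is at depth 4, giving a 4-bit codeword.

4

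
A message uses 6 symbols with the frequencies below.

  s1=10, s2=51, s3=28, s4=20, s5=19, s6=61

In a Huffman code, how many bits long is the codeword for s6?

2

Huffman merges, smallest pair first:
s1(10) + s5(19) → 29
s4(20) + s3(28) → 48
29 + 48 → 77
s2(51) + s6(61) → 112
77 + 112 → 189
s6's leaf is at depth 2, giving a 2-bit codeword.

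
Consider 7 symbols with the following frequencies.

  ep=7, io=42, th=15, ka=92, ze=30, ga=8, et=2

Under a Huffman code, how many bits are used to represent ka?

Build the tree from the bottom:
et(2) + ep(7) → 9
ga(8) + 9 → 17
th(15) + 17 → 32
ze(30) + 32 → 62
io(42) + 62 → 104
ka(92) + 104 → 196
ka is merged only at the final step, so code length = 1.

1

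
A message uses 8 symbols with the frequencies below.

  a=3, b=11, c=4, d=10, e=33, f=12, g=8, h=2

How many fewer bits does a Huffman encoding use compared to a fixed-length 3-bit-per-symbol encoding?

Fixed-length: 3 bits × 83 symbols = 249 bits.
Huffman merges:
combine h(2), a(3) → 5
combine c(4), 5 → 9
combine g(8), 9 → 17
combine d(10), b(11) → 21
combine f(12), 17 → 29
combine 21, 29 → 50
combine e(33), 50 → 83
Huffman total = 5 + 9 + 17 + 21 + 29 + 50 + 83 = 214 bits.
Saving = 249 − 214 = 35 bits.

35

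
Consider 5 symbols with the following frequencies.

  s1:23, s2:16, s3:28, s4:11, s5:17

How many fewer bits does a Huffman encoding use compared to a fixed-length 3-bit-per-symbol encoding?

68

Fixed-length: 3 bits × 95 symbols = 285 bits.
Huffman merges:
merge s4(11) and s2(16): 27
merge s5(17) and s1(23): 40
merge 27 and s3(28): 55
merge 40 and 55: 95
Huffman total = 27 + 40 + 55 + 95 = 217 bits.
Saving = 285 − 217 = 68 bits.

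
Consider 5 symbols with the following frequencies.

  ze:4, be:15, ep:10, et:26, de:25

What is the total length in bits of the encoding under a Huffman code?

Merge the two smallest weights repeatedly:
ze(4) + ep(10) → 14
14 + be(15) → 29
de(25) + et(26) → 51
29 + 51 → 80
The encoded length is the sum of every internal node's weight: 14 + 29 + 51 + 80 = 174 bits.

174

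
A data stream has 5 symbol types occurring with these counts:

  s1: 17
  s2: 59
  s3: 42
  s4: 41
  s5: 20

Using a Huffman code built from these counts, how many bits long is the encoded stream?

395

Build the Huffman tree bottom-up:
s1(17) + s5(20) → 37
37 + s4(41) → 78
s3(42) + s2(59) → 101
78 + 101 → 179
Each symbol's bit-cost is frequency × depth; summing gives 395 bits (equivalently 37 + 78 + 101 + 179).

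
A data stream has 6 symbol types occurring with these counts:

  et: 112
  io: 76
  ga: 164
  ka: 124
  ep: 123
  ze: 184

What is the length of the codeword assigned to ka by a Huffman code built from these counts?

Repeatedly merge the two smallest:
merge io(76) and et(112): 188
merge ep(123) and ka(124): 247
merge ga(164) and ze(184): 348
merge 188 and 247: 435
merge 348 and 435: 783
ka sits 3 levels below the root, so its codeword is 3 bits.

3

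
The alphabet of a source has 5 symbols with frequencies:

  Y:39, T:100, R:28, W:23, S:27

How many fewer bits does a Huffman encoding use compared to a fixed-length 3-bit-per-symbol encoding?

200

Fixed-length: 3 bits × 217 symbols = 651 bits.
Huffman merges:
W(23) + S(27) → 50
R(28) + Y(39) → 67
50 + 67 → 117
T(100) + 117 → 217
Huffman total = 50 + 67 + 117 + 217 = 451 bits.
Saving = 651 − 451 = 200 bits.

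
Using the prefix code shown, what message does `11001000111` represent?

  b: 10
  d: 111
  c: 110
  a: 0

Read left to right; each codeword is recognised as soon as it completes (prefix code):
  110→c | 0→a | 10→b | 0→a | 0→a | 111→d
Decoded message: cabaad

cabaad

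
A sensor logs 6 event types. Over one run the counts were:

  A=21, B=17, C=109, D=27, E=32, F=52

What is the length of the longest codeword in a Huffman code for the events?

4

Merge the two lowest-weight nodes at each step:
B(17) + A(21) → 38
D(27) + E(32) → 59
38 + F(52) → 90
59 + 90 → 149
C(109) + 149 → 258
Maximum depth reached is 4.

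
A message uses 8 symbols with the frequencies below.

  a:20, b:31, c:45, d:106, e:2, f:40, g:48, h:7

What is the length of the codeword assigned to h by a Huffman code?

5

Build the tree from the bottom:
e(2) + h(7) → 9
9 + a(20) → 29
29 + b(31) → 60
f(40) + c(45) → 85
g(48) + 60 → 108
85 + d(106) → 191
108 + 191 → 299
h sits 5 levels below the root, so its codeword is 5 bits.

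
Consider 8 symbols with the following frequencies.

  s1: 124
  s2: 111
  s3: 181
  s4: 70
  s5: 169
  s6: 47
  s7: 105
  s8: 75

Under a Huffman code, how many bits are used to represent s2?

3

Repeatedly merge the two smallest:
combine s6(47), s4(70) → 117
combine s8(75), s7(105) → 180
combine s2(111), 117 → 228
combine s1(124), s5(169) → 293
combine 180, s3(181) → 361
combine 228, 293 → 521
combine 361, 521 → 882
The subtree containing s2 is merged 3 times, so code length = 3.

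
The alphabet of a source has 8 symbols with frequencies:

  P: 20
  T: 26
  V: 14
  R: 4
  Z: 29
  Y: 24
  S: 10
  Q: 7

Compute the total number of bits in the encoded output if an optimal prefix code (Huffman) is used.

Greedily combine the two least-frequent nodes:
combine R(4), Q(7) → 11
combine S(10), 11 → 21
combine V(14), P(20) → 34
combine 21, Y(24) → 45
combine T(26), Z(29) → 55
combine 34, 45 → 79
combine 55, 79 → 134
Total encoded bits = sum of merged weights = 11 + 21 + 34 + 45 + 55 + 79 + 134 = 379.

379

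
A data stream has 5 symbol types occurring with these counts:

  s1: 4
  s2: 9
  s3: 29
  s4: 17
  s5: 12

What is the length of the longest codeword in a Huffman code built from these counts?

Merge the two lowest-weight nodes at each step:
merge s1(4) and s2(9): 13
merge s5(12) and 13: 25
merge s4(17) and 25: 42
merge s3(29) and 42: 71
The rarest symbols sit at the bottom; the longest codeword is 4 bits.

4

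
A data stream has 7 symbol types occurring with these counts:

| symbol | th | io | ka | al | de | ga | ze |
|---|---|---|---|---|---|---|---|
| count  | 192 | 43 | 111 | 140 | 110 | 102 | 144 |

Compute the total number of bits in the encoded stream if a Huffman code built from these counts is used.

Merge the two smallest weights repeatedly:
io(43) + ga(102) → 145
de(110) + ka(111) → 221
al(140) + ze(144) → 284
145 + th(192) → 337
221 + 284 → 505
337 + 505 → 842
The encoded length is the sum of every internal node's weight: 145 + 221 + 284 + 337 + 505 + 842 = 2334 bits.

2334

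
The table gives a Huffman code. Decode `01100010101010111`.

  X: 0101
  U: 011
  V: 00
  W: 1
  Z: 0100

Read left to right; each codeword is recognised as soon as it completes (prefix code):
  011→U | 00→V | 0101→X | 0101→X | 011→U | 1→W
Decoded message: UVXXUW

UVXXUW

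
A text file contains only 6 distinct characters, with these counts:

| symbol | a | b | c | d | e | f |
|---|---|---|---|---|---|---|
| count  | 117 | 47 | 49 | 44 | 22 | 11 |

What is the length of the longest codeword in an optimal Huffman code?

4

Merge the two lowest-weight nodes at each step:
merge f(11) and e(22): 33
merge 33 and d(44): 77
merge b(47) and c(49): 96
merge 77 and 96: 173
merge a(117) and 173: 290
The rarest symbols sit at the bottom; the longest codeword is 4 bits.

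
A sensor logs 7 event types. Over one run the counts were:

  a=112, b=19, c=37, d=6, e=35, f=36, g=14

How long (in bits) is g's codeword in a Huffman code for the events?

Build the tree from the bottom:
merge d(6) and g(14): 20
merge b(19) and 20: 39
merge e(35) and f(36): 71
merge c(37) and 39: 76
merge 71 and 76: 147
merge a(112) and 147: 259
g's leaf is at depth 5, giving a 5-bit codeword.

5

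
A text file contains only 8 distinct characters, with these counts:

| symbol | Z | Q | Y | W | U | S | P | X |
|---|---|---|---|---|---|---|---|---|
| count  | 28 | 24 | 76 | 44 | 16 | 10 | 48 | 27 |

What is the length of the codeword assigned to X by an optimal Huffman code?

3

Huffman merges, smallest pair first:
merge S(10) and U(16): 26
merge Q(24) and 26: 50
merge X(27) and Z(28): 55
merge W(44) and P(48): 92
merge 50 and 55: 105
merge Y(76) and 92: 168
merge 105 and 168: 273
X sits 3 levels below the root, so its codeword is 3 bits.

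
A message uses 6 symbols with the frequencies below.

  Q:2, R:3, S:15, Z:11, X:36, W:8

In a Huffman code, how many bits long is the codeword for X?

Huffman merges, smallest pair first:
Q(2) + R(3) → 5
5 + W(8) → 13
Z(11) + 13 → 24
S(15) + 24 → 39
X(36) + 39 → 75
X sits one level below the root: a 1-bit codeword.

1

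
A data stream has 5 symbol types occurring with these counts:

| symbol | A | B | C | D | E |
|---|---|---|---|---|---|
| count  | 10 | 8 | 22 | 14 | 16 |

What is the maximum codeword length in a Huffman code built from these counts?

Merge the two lowest-weight nodes at each step:
merge B(8) and A(10): 18
merge D(14) and E(16): 30
merge 18 and C(22): 40
merge 30 and 40: 70
The rarest symbols sit at the bottom; the longest codeword is 3 bits.

3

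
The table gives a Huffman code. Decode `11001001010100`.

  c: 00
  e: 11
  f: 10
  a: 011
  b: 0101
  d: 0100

Read left to right; each codeword is recognised as soon as it completes (prefix code):
  11→e | 00→c | 10→f | 0101→b | 0100→d
Decoded message: ecfbd

ecfbd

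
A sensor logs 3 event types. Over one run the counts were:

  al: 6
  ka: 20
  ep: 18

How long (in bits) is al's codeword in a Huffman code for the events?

Build the tree from the bottom:
combine al(6), ep(18) → 24
combine ka(20), 24 → 44
The subtree containing al is merged 2 times, so code length = 2.

2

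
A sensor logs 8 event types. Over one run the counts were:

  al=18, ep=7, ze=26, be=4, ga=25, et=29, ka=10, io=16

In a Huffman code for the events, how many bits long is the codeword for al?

3

Huffman merges, smallest pair first:
combine be(4), ep(7) → 11
combine ka(10), 11 → 21
combine io(16), al(18) → 34
combine 21, ga(25) → 46
combine ze(26), et(29) → 55
combine 34, 46 → 80
combine 55, 80 → 135
al sits 3 levels below the root, so its codeword is 3 bits.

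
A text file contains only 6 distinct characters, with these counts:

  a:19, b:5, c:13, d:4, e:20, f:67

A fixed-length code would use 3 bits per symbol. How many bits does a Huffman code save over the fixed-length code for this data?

Fixed-length: 3 bits × 128 symbols = 384 bits.
Huffman merges:
merge d(4) and b(5): 9
merge 9 and c(13): 22
merge a(19) and e(20): 39
merge 22 and 39: 61
merge 61 and f(67): 128
Huffman total = 9 + 22 + 39 + 61 + 128 = 259 bits.
Saving = 384 − 259 = 125 bits.

125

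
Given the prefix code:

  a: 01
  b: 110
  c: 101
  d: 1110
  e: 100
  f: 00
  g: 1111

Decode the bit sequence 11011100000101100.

bdffce

Read left to right; each codeword is recognised as soon as it completes (prefix code):
  110→b | 1110→d | 00→f | 00→f | 101→c | 100→e
Decoded message: bdffce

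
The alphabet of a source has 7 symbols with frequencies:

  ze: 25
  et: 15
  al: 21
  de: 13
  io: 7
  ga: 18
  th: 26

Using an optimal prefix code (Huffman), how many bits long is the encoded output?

344

Greedily combine the two least-frequent nodes:
io(7) + de(13) → 20
et(15) + ga(18) → 33
20 + al(21) → 41
ze(25) + th(26) → 51
33 + 41 → 74
51 + 74 → 125
Total encoded bits = sum of merged weights = 20 + 33 + 41 + 51 + 74 + 125 = 344.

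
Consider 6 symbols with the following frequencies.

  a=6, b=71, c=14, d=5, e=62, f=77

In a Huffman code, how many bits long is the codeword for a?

Huffman merges, smallest pair first:
combine d(5), a(6) → 11
combine 11, c(14) → 25
combine 25, e(62) → 87
combine b(71), f(77) → 148
combine 87, 148 → 235
a sits 4 levels below the root, so its codeword is 4 bits.

4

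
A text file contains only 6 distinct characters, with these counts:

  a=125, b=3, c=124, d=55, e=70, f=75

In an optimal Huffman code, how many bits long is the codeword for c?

2

Huffman merges, smallest pair first:
merge b(3) and d(55): 58
merge 58 and e(70): 128
merge f(75) and c(124): 199
merge a(125) and 128: 253
merge 199 and 253: 452
c's leaf is at depth 2, giving a 2-bit codeword.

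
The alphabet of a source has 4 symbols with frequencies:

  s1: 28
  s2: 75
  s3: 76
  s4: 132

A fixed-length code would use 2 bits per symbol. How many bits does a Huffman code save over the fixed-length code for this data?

29

Fixed-length: 2 bits × 311 symbols = 622 bits.
Huffman merges:
s1(28) + s2(75) → 103
s3(76) + 103 → 179
s4(132) + 179 → 311
Huffman total = 103 + 179 + 311 = 593 bits.
Saving = 622 − 593 = 29 bits.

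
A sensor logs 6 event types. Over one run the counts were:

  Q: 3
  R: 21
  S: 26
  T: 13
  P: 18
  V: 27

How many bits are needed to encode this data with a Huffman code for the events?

Build the Huffman tree bottom-up:
combine Q(3), T(13) → 16
combine 16, P(18) → 34
combine R(21), S(26) → 47
combine V(27), 34 → 61
combine 47, 61 → 108
Each symbol's bit-cost is frequency × depth; summing gives 266 bits (equivalently 16 + 34 + 47 + 61 + 108).

266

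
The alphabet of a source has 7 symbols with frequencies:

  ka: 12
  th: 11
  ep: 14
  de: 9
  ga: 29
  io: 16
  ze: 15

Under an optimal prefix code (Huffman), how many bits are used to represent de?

Repeatedly merge the two smallest:
de(9) + th(11) → 20
ka(12) + ep(14) → 26
ze(15) + io(16) → 31
20 + 26 → 46
ga(29) + 31 → 60
46 + 60 → 106
The subtree containing de is merged 3 times, so code length = 3.

3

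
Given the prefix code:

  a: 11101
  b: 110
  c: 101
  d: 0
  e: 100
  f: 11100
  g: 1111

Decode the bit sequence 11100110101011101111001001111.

fbcdafeg

Read left to right; each codeword is recognised as soon as it completes (prefix code):
  11100→f | 110→b | 101→c | 0→d | 11101→a | 11100→f | 100→e | 1111→g
Decoded message: fbcdafeg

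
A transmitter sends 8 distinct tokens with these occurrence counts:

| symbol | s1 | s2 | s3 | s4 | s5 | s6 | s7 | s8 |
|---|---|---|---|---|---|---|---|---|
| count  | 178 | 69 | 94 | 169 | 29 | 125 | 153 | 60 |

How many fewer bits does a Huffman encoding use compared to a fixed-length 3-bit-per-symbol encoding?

100

Fixed-length: 3 bits × 877 symbols = 2631 bits.
Huffman merges:
combine s5(29), s8(60) → 89
combine s2(69), 89 → 158
combine s3(94), s6(125) → 219
combine s7(153), 158 → 311
combine s4(169), s1(178) → 347
combine 219, 311 → 530
combine 347, 530 → 877
Huffman total = 89 + 158 + 219 + 311 + 347 + 530 + 877 = 2531 bits.
Saving = 2631 − 2531 = 100 bits.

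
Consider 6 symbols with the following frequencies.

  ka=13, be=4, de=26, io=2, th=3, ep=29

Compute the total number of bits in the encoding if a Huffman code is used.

161

Build the Huffman tree bottom-up:
merge io(2) and th(3): 5
merge be(4) and 5: 9
merge 9 and ka(13): 22
merge 22 and de(26): 48
merge ep(29) and 48: 77
Total encoded bits = sum of merged weights = 5 + 9 + 22 + 48 + 77 = 161.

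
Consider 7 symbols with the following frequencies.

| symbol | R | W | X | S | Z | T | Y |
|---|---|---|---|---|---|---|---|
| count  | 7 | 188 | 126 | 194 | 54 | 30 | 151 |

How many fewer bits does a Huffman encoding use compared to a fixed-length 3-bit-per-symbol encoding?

Fixed-length: 3 bits × 750 symbols = 2250 bits.
Huffman merges:
merge R(7) and T(30): 37
merge 37 and Z(54): 91
merge 91 and X(126): 217
merge Y(151) and W(188): 339
merge S(194) and 217: 411
merge 339 and 411: 750
Huffman total = 37 + 91 + 217 + 339 + 411 + 750 = 1845 bits.
Saving = 2250 − 1845 = 405 bits.

405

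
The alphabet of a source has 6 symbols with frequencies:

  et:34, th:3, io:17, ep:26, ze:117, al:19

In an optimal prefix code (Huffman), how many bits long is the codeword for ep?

3

Repeatedly merge the two smallest:
th(3) + io(17) → 20
al(19) + 20 → 39
ep(26) + et(34) → 60
39 + 60 → 99
99 + ze(117) → 216
ep sits 3 levels below the root, so its codeword is 3 bits.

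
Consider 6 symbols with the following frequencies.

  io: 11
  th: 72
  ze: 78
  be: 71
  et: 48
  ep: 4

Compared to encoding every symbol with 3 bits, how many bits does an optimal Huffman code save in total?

206

Fixed-length: 3 bits × 284 symbols = 852 bits.
Huffman merges:
combine ep(4), io(11) → 15
combine 15, et(48) → 63
combine 63, be(71) → 134
combine th(72), ze(78) → 150
combine 134, 150 → 284
Huffman total = 15 + 63 + 134 + 150 + 284 = 646 bits.
Saving = 852 − 646 = 206 bits.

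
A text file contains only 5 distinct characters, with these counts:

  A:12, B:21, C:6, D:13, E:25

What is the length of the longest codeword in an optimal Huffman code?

3

Merge the two lowest-weight nodes at each step:
combine C(6), A(12) → 18
combine D(13), 18 → 31
combine B(21), E(25) → 46
combine 31, 46 → 77
The rarest symbols sit at the bottom; the longest codeword is 3 bits.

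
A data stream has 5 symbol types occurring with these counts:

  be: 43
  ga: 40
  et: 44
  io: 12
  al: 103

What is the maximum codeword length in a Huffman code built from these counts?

3

Merge the two lowest-weight nodes at each step:
combine io(12), ga(40) → 52
combine be(43), et(44) → 87
combine 52, 87 → 139
combine al(103), 139 → 242
The first pair merged (io, ga) ends up deepest, at depth 3.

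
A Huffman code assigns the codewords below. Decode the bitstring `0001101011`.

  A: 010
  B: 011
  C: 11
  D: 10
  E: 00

EBAC

Read left to right; each codeword is recognised as soon as it completes (prefix code):
  00→E | 011→B | 010→A | 11→C
Decoded message: EBAC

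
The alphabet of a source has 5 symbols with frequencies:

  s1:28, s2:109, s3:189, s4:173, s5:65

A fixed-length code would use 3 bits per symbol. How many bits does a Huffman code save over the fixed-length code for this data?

Fixed-length: 3 bits × 564 symbols = 1692 bits.
Huffman merges:
s1(28) + s5(65) → 93
93 + s2(109) → 202
s4(173) + s3(189) → 362
202 + 362 → 564
Huffman total = 93 + 202 + 362 + 564 = 1221 bits.
Saving = 1692 − 1221 = 471 bits.

471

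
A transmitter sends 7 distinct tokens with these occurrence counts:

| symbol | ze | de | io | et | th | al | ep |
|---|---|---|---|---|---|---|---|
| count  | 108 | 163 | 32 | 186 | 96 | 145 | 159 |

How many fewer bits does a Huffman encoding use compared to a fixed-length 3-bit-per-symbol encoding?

Fixed-length: 3 bits × 889 symbols = 2667 bits.
Huffman merges:
combine io(32), th(96) → 128
combine ze(108), 128 → 236
combine al(145), ep(159) → 304
combine de(163), et(186) → 349
combine 236, 304 → 540
combine 349, 540 → 889
Huffman total = 128 + 236 + 304 + 349 + 540 + 889 = 2446 bits.
Saving = 2667 − 2446 = 221 bits.

221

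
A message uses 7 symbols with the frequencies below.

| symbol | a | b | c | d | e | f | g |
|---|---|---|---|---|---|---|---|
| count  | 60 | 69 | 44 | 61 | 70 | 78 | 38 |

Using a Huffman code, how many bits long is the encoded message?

1182

Greedily combine the two least-frequent nodes:
combine g(38), c(44) → 82
combine a(60), d(61) → 121
combine b(69), e(70) → 139
combine f(78), 82 → 160
combine 121, 139 → 260
combine 160, 260 → 420
The encoded length is the sum of every internal node's weight: 82 + 121 + 139 + 160 + 260 + 420 = 1182 bits.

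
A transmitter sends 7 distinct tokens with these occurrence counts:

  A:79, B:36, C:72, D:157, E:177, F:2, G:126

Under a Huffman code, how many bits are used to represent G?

2

Repeatedly merge the two smallest:
merge F(2) and B(36): 38
merge 38 and C(72): 110
merge A(79) and 110: 189
merge G(126) and D(157): 283
merge E(177) and 189: 366
merge 283 and 366: 649
G sits 2 levels below the root, so its codeword is 2 bits.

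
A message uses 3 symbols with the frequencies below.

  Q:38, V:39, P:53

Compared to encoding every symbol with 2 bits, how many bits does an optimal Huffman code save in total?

Fixed-length: 2 bits × 130 symbols = 260 bits.
Huffman merges:
merge Q(38) and V(39): 77
merge P(53) and 77: 130
Huffman total = 77 + 130 = 207 bits.
Saving = 260 − 207 = 53 bits.

53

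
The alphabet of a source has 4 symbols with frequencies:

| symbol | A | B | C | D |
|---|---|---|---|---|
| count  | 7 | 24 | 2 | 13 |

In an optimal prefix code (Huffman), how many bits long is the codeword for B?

1

Repeatedly merge the two smallest:
merge C(2) and A(7): 9
merge 9 and D(13): 22
merge 22 and B(24): 46
B sits one level below the root: a 1-bit codeword.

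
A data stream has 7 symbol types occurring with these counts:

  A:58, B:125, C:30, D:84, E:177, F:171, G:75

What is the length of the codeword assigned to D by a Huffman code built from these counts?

3

Huffman merges, smallest pair first:
C(30) + A(58) → 88
G(75) + D(84) → 159
88 + B(125) → 213
159 + F(171) → 330
E(177) + 213 → 390
330 + 390 → 720
D sits 3 levels below the root, so its codeword is 3 bits.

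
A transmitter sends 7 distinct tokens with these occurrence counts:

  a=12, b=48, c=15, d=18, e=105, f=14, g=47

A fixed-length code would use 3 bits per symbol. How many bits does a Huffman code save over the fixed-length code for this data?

151

Fixed-length: 3 bits × 259 symbols = 777 bits.
Huffman merges:
a(12) + f(14) → 26
c(15) + d(18) → 33
26 + 33 → 59
g(47) + b(48) → 95
59 + 95 → 154
e(105) + 154 → 259
Huffman total = 26 + 33 + 59 + 95 + 154 + 259 = 626 bits.
Saving = 777 − 626 = 151 bits.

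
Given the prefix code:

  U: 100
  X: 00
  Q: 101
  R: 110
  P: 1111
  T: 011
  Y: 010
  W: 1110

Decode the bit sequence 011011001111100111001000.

Read left to right; each codeword is recognised as soon as it completes (prefix code):
  011→T | 011→T | 00→X | 1111→P | 100→U | 1110→W | 010→Y | 00→X
Decoded message: TTXPUWYX

TTXPUWYX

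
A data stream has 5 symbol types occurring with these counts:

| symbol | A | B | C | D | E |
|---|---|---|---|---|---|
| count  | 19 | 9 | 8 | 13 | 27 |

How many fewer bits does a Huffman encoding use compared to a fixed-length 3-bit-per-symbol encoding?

Fixed-length: 3 bits × 76 symbols = 228 bits.
Huffman merges:
combine C(8), B(9) → 17
combine D(13), 17 → 30
combine A(19), E(27) → 46
combine 30, 46 → 76
Huffman total = 17 + 30 + 46 + 76 = 169 bits.
Saving = 228 − 169 = 59 bits.

59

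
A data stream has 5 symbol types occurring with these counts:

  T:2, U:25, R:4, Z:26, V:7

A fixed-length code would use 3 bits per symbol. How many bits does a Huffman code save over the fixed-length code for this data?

Fixed-length: 3 bits × 64 symbols = 192 bits.
Huffman merges:
combine T(2), R(4) → 6
combine 6, V(7) → 13
combine 13, U(25) → 38
combine Z(26), 38 → 64
Huffman total = 6 + 13 + 38 + 64 = 121 bits.
Saving = 192 − 121 = 71 bits.

71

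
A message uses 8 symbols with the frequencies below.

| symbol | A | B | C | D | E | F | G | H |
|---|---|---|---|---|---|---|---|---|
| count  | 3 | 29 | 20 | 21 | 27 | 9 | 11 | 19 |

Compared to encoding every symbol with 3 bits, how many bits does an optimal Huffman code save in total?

21

Fixed-length: 3 bits × 139 symbols = 417 bits.
Huffman merges:
A(3) + F(9) → 12
G(11) + 12 → 23
H(19) + C(20) → 39
D(21) + 23 → 44
E(27) + B(29) → 56
39 + 44 → 83
56 + 83 → 139
Huffman total = 12 + 23 + 39 + 44 + 56 + 83 + 139 = 396 bits.
Saving = 417 − 396 = 21 bits.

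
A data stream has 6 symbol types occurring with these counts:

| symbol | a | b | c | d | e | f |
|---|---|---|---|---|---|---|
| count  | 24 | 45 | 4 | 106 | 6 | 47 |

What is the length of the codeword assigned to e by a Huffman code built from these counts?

5

Repeatedly merge the two smallest:
c(4) + e(6) → 10
10 + a(24) → 34
34 + b(45) → 79
f(47) + 79 → 126
d(106) + 126 → 232
e's leaf is at depth 5, giving a 5-bit codeword.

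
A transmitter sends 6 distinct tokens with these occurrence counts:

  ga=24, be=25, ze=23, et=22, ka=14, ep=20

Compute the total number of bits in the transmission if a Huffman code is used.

Greedily combine the two least-frequent nodes:
combine ka(14), ep(20) → 34
combine et(22), ze(23) → 45
combine ga(24), be(25) → 49
combine 34, 45 → 79
combine 49, 79 → 128
Total encoded bits = sum of merged weights = 34 + 45 + 49 + 79 + 128 = 335.

335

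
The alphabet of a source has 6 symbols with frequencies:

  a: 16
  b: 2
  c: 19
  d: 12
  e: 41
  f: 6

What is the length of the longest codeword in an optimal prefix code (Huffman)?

4

Merge the two lowest-weight nodes at each step:
combine b(2), f(6) → 8
combine 8, d(12) → 20
combine a(16), c(19) → 35
combine 20, 35 → 55
combine e(41), 55 → 96
The rarest symbols sit at the bottom; the longest codeword is 4 bits.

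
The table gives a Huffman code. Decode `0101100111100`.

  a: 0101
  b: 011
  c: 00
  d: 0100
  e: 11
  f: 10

Read left to right; each codeword is recognised as soon as it completes (prefix code):
  0101→a | 10→f | 011→b | 11→e | 00→c
Decoded message: afbec

afbec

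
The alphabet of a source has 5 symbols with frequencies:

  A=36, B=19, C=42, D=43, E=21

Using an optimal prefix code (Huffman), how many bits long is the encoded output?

362

Merge the two smallest weights repeatedly:
combine B(19), E(21) → 40
combine A(36), 40 → 76
combine C(42), D(43) → 85
combine 76, 85 → 161
Each symbol's bit-cost is frequency × depth; summing gives 362 bits (equivalently 40 + 76 + 85 + 161).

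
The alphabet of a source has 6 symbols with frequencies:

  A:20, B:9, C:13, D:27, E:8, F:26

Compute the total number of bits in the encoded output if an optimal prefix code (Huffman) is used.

Merge the two smallest weights repeatedly:
merge E(8) and B(9): 17
merge C(13) and 17: 30
merge A(20) and F(26): 46
merge D(27) and 30: 57
merge 46 and 57: 103
Each symbol's bit-cost is frequency × depth; summing gives 253 bits (equivalently 17 + 30 + 46 + 57 + 103).

253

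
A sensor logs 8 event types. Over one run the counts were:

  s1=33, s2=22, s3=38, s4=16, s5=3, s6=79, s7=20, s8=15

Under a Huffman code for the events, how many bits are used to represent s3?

2

Repeatedly merge the two smallest:
merge s5(3) and s8(15): 18
merge s4(16) and 18: 34
merge s7(20) and s2(22): 42
merge s1(33) and 34: 67
merge s3(38) and 42: 80
merge 67 and s6(79): 146
merge 80 and 146: 226
s3's leaf is at depth 2, giving a 2-bit codeword.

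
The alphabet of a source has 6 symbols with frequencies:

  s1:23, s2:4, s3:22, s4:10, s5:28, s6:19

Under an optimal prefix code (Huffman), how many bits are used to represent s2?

4

Repeatedly merge the two smallest:
s2(4) + s4(10) → 14
14 + s6(19) → 33
s3(22) + s1(23) → 45
s5(28) + 33 → 61
45 + 61 → 106
s2's leaf is at depth 4, giving a 4-bit codeword.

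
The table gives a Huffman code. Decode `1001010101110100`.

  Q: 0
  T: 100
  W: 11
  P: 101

Read left to right; each codeword is recognised as soon as it completes (prefix code):
  100→T | 101→P | 0→Q | 101→P | 11→W | 0→Q | 100→T
Decoded message: TPQPWQT

TPQPWQT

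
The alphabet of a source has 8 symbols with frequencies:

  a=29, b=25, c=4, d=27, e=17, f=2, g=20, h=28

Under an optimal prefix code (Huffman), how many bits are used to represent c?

Huffman merges, smallest pair first:
merge f(2) and c(4): 6
merge 6 and e(17): 23
merge g(20) and 23: 43
merge b(25) and d(27): 52
merge h(28) and a(29): 57
merge 43 and 52: 95
merge 57 and 95: 152
The subtree containing c is merged 5 times, so code length = 5.

5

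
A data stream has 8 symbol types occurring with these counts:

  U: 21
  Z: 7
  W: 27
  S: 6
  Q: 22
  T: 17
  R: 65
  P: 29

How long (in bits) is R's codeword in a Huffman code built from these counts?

Repeatedly merge the two smallest:
merge S(6) and Z(7): 13
merge 13 and T(17): 30
merge U(21) and Q(22): 43
merge W(27) and P(29): 56
merge 30 and 43: 73
merge 56 and R(65): 121
merge 73 and 121: 194
R's leaf is at depth 2, giving a 2-bit codeword.

2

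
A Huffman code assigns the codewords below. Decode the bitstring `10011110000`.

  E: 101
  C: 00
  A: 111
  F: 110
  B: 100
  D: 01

BABC

Read left to right; each codeword is recognised as soon as it completes (prefix code):
  100→B | 111→A | 100→B | 00→C
Decoded message: BABC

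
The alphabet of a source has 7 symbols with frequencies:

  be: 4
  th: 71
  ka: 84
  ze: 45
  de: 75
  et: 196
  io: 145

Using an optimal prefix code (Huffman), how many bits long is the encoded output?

1568

Merge the two smallest weights repeatedly:
combine be(4), ze(45) → 49
combine 49, th(71) → 120
combine de(75), ka(84) → 159
combine 120, io(145) → 265
combine 159, et(196) → 355
combine 265, 355 → 620
The encoded length is the sum of every internal node's weight: 49 + 120 + 159 + 265 + 355 + 620 = 1568 bits.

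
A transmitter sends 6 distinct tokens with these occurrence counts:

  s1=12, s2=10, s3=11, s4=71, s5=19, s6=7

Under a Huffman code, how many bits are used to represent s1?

3

Repeatedly merge the two smallest:
s6(7) + s2(10) → 17
s3(11) + s1(12) → 23
17 + s5(19) → 36
23 + 36 → 59
59 + s4(71) → 130
s1's leaf is at depth 3, giving a 3-bit codeword.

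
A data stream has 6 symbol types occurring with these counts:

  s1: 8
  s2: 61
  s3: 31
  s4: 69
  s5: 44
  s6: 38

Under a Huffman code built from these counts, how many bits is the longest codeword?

Merge the two lowest-weight nodes at each step:
combine s1(8), s3(31) → 39
combine s6(38), 39 → 77
combine s5(44), s2(61) → 105
combine s4(69), 77 → 146
combine 105, 146 → 251
The rarest symbols sit at the bottom; the longest codeword is 4 bits.

4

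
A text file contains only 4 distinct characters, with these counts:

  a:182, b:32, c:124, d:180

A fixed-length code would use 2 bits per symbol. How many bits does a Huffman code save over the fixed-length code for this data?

26

Fixed-length: 2 bits × 518 symbols = 1036 bits.
Huffman merges:
merge b(32) and c(124): 156
merge 156 and d(180): 336
merge a(182) and 336: 518
Huffman total = 156 + 336 + 518 = 1010 bits.
Saving = 1036 − 1010 = 26 bits.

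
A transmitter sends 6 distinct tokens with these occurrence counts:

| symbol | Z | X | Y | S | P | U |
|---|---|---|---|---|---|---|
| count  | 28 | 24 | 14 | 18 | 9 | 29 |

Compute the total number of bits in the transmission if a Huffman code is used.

Merge the two smallest weights repeatedly:
P(9) + Y(14) → 23
S(18) + 23 → 41
X(24) + Z(28) → 52
U(29) + 41 → 70
52 + 70 → 122
Total encoded bits = sum of merged weights = 23 + 41 + 52 + 70 + 122 = 308.

308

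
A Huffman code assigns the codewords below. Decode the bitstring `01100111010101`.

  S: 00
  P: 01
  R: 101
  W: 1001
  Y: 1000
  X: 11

PWXPPP

Read left to right; each codeword is recognised as soon as it completes (prefix code):
  01→P | 1001→W | 11→X | 01→P | 01→P | 01→P
Decoded message: PWXPPP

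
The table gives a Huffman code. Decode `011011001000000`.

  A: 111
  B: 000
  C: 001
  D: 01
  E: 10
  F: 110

Read left to right; each codeword is recognised as soon as it completes (prefix code):
  01→D | 10→E | 110→F | 01→D | 000→B | 000→B
Decoded message: DEFDBB

DEFDBB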